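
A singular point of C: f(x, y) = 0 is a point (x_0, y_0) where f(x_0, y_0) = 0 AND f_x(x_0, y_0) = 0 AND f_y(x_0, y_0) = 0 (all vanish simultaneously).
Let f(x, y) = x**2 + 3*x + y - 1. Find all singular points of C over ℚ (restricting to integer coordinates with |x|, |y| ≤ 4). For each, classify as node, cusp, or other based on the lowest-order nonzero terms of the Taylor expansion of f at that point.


No singular points in the scanned grid; C is smooth there.

Compute partial derivatives:
  f_x = 2*x + 3.
  f_y = 1.
f_y = 1 is a nonzero constant, so f_y never vanishes: no point (x, y) can satisfy f = f_x = f_y = 0. In particular no (x, y) ∈ {−4, ..., 4}² is singular; the curve is smooth.


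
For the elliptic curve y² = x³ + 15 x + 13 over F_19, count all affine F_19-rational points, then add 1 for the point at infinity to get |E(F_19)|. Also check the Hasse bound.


Affine points = {(3, 3), (3, 16), (4, 2), (4, 17), (5, 2), (5, 17), (7, 9), (7, 10), (10, 2), (10, 17), (13, 7), (13, 12), (16, 6), (16, 13), (18, 4), (18, 15)}; affine count = 16; |E(F_19)| = 17.

Discriminant check: Δ ∝ 4a³ + 27b² = 4·15³ + 27·13² = 4·3375 + 27·169 ≡ 13 (mod 19). Nonzero ⇒ E is nonsingular.
For each x ∈ F_19, compute rhs = x³ + 15·x + 13 mod 19, then count y ∈ F_19 with y² ≡ rhs.
  x = 0: rhs = 13, matching y values: none (0 points).
  x = 1: rhs = 10, matching y values: none (0 points).
  x = 2: rhs = 13, matching y values: none (0 points).
  x = 3: rhs = 9, matching y values: 3, 16 (2 points).
  x = 4: rhs = 4, matching y values: 2, 17 (2 points).
  x = 5: rhs = 4, matching y values: 2, 17 (2 points).
  x = 6: rhs = 15, matching y values: none (0 points).
  x = 7: rhs = 5, matching y values: 9, 10 (2 points).
  x = 8: rhs = 18, matching y values: none (0 points).
  x = 9: rhs = 3, matching y values: none (0 points).
  x = 10: rhs = 4, matching y values: 2, 17 (2 points).
  x = 11: rhs = 8, matching y values: none (0 points).
  x = 12: rhs = 2, matching y values: none (0 points).
  x = 13: rhs = 11, matching y values: 7, 12 (2 points).
  x = 14: rhs = 3, matching y values: none (0 points).
  x = 15: rhs = 3, matching y values: none (0 points).
  x = 16: rhs = 17, matching y values: 6, 13 (2 points).
  x = 17: rhs = 13, matching y values: none (0 points).
  x = 18: rhs = 16, matching y values: 4, 15 (2 points).
Total affine count: 16.
Full point count |E(F_19)| = 16 + 1 = 17.
Hasse bound: |17 − (19+1)| = |-3| = 3 ≤ 2√19 ≈ 8.7178 ✓.


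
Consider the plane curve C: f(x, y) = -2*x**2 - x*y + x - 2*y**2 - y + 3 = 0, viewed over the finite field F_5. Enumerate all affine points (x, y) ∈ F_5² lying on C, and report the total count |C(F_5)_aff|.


Affine F_5-points: {(0, 1), (1, 2), (2, 3), (3, 4), (4, 0)}; count = 5.

For each of the 25 pairs (x, y) ∈ F_5², evaluate f(x, y) mod 5. Record the zeros.
  x = 0: [0↦3, 1↦0, 2↦3, 3↦2, 4↦2]  zeros at y ∈ {1}
  x = 1: [0↦2, 1↦3, 2↦0, 3↦3, 4↦2]  zeros at y ∈ {2}
  x = 2: [0↦2, 1↦2, 2↦3, 3↦0, 4↦3]  zeros at y ∈ {3}
  x = 3: [0↦3, 1↦2, 2↦2, 3↦3, 4↦0]  zeros at y ∈ {4}
  x = 4: [0↦0, 1↦3, 2↦2, 3↦2, 4↦3]  zeros at y ∈ {0}
Collecting zeros: affine points = {(0, 1), (1, 2), (2, 3), (3, 4), (4, 0)}.
Total count |C(F_5)_aff| = 5.


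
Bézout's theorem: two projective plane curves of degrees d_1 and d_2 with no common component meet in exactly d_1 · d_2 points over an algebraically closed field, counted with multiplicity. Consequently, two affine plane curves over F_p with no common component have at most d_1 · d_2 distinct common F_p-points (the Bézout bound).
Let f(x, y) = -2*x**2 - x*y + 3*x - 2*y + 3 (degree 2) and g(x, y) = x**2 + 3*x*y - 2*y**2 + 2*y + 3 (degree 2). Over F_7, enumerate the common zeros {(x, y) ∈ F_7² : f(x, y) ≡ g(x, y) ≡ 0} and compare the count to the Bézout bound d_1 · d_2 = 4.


Common zeros: ∅; count = 0; Bézout bound = 4.

deg(f) = 2, deg(g) = 2, so Bézout bound = 4.
Scan x ∈ F_7. For each x, list the y ∈ F_7 with f(x, y) ≡ 0 and those with g(x, y) ≡ 0 (mod 7); the common zeros in that column are the intersection.
  x = 0: f ≡ 0 at y ∈ {5}; g ≡ 0 at y ∈ {4}; common: ∅.
  x = 1: f ≡ 0 at y ∈ {6}; g ≡ 0 at y ∈ {1, 5}; common: ∅.
  x = 2: f ≡ 0 at y ∈ {2}; g ≡ 0 at y ∈ {0, 4}; common: ∅.
  x = 3: f ≡ 0 at y ∈ {3}; g ≡ 0 at y ∈ {1}; common: ∅.
  x = 4: f ≡ 0 at y ∈ {3}; g ≡ 0 at y ∈ ∅; common: ∅.
  x = 5: f ≡ 0 at y ∈ ∅; g ≡ 0 at y ∈ {0, 5}; common: ∅.
  x = 6: f ≡ 0 at y ∈ {5}; g ≡ 0 at y ∈ ∅; common: ∅.
Collecting: common zeros = ∅, so the count is 0.
Comparison with the Bézout bound: 0 ≤ 4 = deg(f)·deg(g), as expected for curves with no common component (the affine F_7-count falls short of the bound because intersections may lie at infinity, over extension fields, or carry multiplicity).


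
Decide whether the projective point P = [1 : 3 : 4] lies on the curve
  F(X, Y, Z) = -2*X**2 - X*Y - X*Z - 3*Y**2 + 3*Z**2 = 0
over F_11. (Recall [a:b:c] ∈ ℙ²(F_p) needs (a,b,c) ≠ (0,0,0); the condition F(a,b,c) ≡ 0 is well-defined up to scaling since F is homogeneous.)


F(1,3,4) ≡ 1 (mod 11); P is NOT on the curve.

Evaluate F(1, 3, 4) term-by-term (mod 11).
  -2*X**2 ↦ -2·1·1·1 = -2
  -X*Y ↦ -1·1·3·1 = -3
  -X*Z ↦ -1·1·1·4 = -4
  -3*Y**2 ↦ -3·1·9·1 = -27
  3*Z**2 ↦ 3·1·1·16 = 48
Sum: F(1, 3, 4) = (-2) + (-3) + (-4) + (-27) + (48) = 12.
Reducing mod 11: 12 ≡ 1 (mod 11).
Since F(a, b, c) ≡ 1 ≠ 0 (mod 11), P does NOT lie on the curve.


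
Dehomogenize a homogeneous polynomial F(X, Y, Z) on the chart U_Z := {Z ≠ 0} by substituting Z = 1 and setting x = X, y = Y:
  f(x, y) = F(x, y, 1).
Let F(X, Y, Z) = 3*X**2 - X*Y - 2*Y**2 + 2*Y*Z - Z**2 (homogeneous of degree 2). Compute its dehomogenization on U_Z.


f(x, y) = 3*x**2 - x*y - 2*y**2 + 2*y - 1

On U_Z we set Z = 1. Each monomial c·X^i·Y^j·Z^k in F becomes c·x^i·y^j·1^k = c·x^i·y^j.
Substituting Z = 1: F(X, Y, 1) = 3*x**2 - x*y - 2*y**2 + 2*y - 1.
Note: deg(f) ≤ deg(F) = 2; strict inequality happens when F is divisible by Z (lost terms).


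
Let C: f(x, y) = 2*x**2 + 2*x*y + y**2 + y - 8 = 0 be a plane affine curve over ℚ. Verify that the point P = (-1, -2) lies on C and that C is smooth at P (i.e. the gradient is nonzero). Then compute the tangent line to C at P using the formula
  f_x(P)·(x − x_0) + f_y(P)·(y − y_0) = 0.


Tangent line at P: -8*x - 5*y - 18 = 0.

Step 1: f(-1, -2) = 0, so P lies on C.
Step 2: partial derivatives
  f_x(x, y) = 4*x + 2*y, f_y(x, y) = 2*x + 2*y + 1.
  f_x(P) = -8, f_y(P) = -5 (gradient nonzero, so P is smooth).
Step 3: tangent line at P: -8·(x − -1) + -5·(y − -2) = 0.
Expanding: -8*x - 5*y - 18 = 0.


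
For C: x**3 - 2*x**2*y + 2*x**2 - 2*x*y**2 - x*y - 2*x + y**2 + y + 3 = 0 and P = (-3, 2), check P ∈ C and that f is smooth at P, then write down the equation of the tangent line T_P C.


Tangent line at P: 27*x + 14*y + 53 = 0.

Step 1: f(-3, 2) = 0, so P lies on C.
Step 2: partial derivatives
  f_x(x, y) = 3*x**2 - 4*x*y + 4*x - 2*y**2 - y - 2, f_y(x, y) = -2*x**2 - 4*x*y - x + 2*y + 1.
  f_x(P) = 27, f_y(P) = 14 (gradient nonzero, so P is smooth).
Step 3: tangent line at P: 27·(x − -3) + 14·(y − 2) = 0.
Expanding: 27*x + 14*y + 53 = 0.


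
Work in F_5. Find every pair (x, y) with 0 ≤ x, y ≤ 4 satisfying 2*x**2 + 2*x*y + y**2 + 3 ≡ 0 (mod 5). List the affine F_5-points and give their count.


Affine F_5-points: {(1, 0), (1, 3), (4, 0), (4, 2)}; count = 4.

For each of the 25 pairs (x, y) ∈ F_5², evaluate f(x, y) mod 5. Record the zeros.
  x = 0: [0↦3, 1↦4, 2↦2, 3↦2, 4↦4]  zeros at y ∈ ∅
  x = 1: [0↦0, 1↦3, 2↦3, 3↦0, 4↦4]  zeros at y ∈ {0, 3}
  x = 2: [0↦1, 1↦1, 2↦3, 3↦2, 4↦3]  zeros at y ∈ ∅
  x = 3: [0↦1, 1↦3, 2↦2, 3↦3, 4↦1]  zeros at y ∈ ∅
  x = 4: [0↦0, 1↦4, 2↦0, 3↦3, 4↦3]  zeros at y ∈ {0, 2}
Collecting zeros: affine points = {(1, 0), (1, 3), (4, 0), (4, 2)}.
Total count |C(F_5)_aff| = 4.


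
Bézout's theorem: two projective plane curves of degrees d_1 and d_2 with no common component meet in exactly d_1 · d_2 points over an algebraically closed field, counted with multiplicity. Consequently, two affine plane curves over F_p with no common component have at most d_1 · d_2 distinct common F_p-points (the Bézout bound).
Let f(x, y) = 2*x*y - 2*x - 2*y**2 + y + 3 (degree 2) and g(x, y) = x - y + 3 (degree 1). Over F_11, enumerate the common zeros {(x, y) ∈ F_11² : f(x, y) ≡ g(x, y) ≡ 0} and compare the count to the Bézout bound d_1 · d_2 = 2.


Common zeros: {(3, 6)}; count = 1; Bézout bound = 2.

deg(f) = 2, deg(g) = 1, so Bézout bound = 2.
Scan x ∈ F_11. For each x, list the y ∈ F_11 with f(x, y) ≡ 0 and those with g(x, y) ≡ 0 (mod 11); the common zeros in that column are the intersection.
  x = 0: f ≡ 0 at y ∈ {7, 10}; g ≡ 0 at y ∈ {3}; common: ∅.
  x = 1: f ≡ 0 at y ∈ ∅; g ≡ 0 at y ∈ {4}; common: ∅.
  x = 2: f ≡ 0 at y ∈ ∅; g ≡ 0 at y ∈ {5}; common: ∅.
  x = 3: f ≡ 0 at y ∈ {3, 6}; g ≡ 0 at y ∈ {6}; common: {6}.
  x = 4: f ≡ 0 at y ∈ ∅; g ≡ 0 at y ∈ {7}; common: ∅.
  x = 5: f ≡ 0 at y ∈ ∅; g ≡ 0 at y ∈ {8}; common: ∅.
  x = 6: f ≡ 0 at y ∈ {4, 8}; g ≡ 0 at y ∈ {9}; common: ∅.
  x = 7: f ≡ 0 at y ∈ {0, 2}; g ≡ 0 at y ∈ {10}; common: ∅.
  x = 8: f ≡ 0 at y ∈ {5, 9}; g ≡ 0 at y ∈ {0}; common: ∅.
  x = 9: f ≡ 0 at y ∈ ∅; g ≡ 0 at y ∈ {1}; common: ∅.
  x = 10: f ≡ 0 at y ∈ ∅; g ≡ 0 at y ∈ {2}; common: ∅.
Collecting: common zeros = {(3, 6)}, so the count is 1.
Comparison with the Bézout bound: 1 ≤ 2 = deg(f)·deg(g), as expected for curves with no common component (the affine F_11-count falls short of the bound because intersections may lie at infinity, over extension fields, or carry multiplicity).


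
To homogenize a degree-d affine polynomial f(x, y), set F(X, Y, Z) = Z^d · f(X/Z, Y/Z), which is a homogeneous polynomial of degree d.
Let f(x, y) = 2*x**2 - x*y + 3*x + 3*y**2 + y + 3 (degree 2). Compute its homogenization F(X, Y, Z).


F(X, Y, Z) = 2*X**2 - X*Y + 3*X*Z + 3*Y**2 + Y*Z + 3*Z**2

deg(f) = 2.
Substitute x = X/Z, y = Y/Z into f, then multiply by Z^2.
  monomial 2·x^2·y^0 ↦ 2·X^2·Y^0·Z^0.
  monomial -1·x^1·y^1 ↦ -1·X^1·Y^1·Z^0.
  monomial 3·x^1·y^0 ↦ 3·X^1·Y^0·Z^1.
  monomial 3·x^0·y^2 ↦ 3·X^0·Y^2·Z^0.
  monomial 1·x^0·y^1 ↦ 1·X^0·Y^1·Z^1.
  monomial 3·x^0·y^0 ↦ 3·X^0·Y^0·Z^2.
Collecting: F(X, Y, Z) = 2*X**2 - X*Y + 3*X*Z + 3*Y**2 + Y*Z + 3*Z**2.


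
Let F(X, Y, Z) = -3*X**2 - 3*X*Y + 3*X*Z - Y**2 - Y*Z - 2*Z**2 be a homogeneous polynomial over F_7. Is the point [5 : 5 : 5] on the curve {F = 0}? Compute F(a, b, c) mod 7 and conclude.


F(5,5,5) ≡ 0 (mod 7); P is on the curve.

Evaluate F(5, 5, 5) term-by-term (mod 7).
  -3*X**2 ↦ -3·25·1·1 = -75
  -3*X*Y ↦ -3·5·5·1 = -75
  3*X*Z ↦ 3·5·1·5 = 75
  -Y**2 ↦ -1·1·25·1 = -25
  -Y*Z ↦ -1·1·5·5 = -25
  -2*Z**2 ↦ -2·1·1·25 = -50
Sum: F(5, 5, 5) = (-75) + (-75) + (75) + (-25) + (-25) + (-50) = -175.
Reducing mod 7: -175 ≡ 0 (mod 7).
Since F(a, b, c) ≡ 0 (mod 7), P lies on the curve.


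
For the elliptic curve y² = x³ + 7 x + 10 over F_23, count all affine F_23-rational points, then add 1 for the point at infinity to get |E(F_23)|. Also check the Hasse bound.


Affine points = {(1, 8), (1, 15), (2, 3), (2, 20), (3, 9), (3, 14), (5, 3), (5, 20), (8, 7), (8, 16), (14, 0), (16, 3), (16, 20), (20, 10), (20, 13), (22, 5), (22, 18)}; affine count = 17; |E(F_23)| = 18.

Discriminant check: Δ ∝ 4a³ + 27b² = 4·7³ + 27·10² = 4·343 + 27·100 ≡ 1 (mod 23). Nonzero ⇒ E is nonsingular.
For each x ∈ F_23, compute rhs = x³ + 7·x + 10 mod 23, then count y ∈ F_23 with y² ≡ rhs.
  x = 0: rhs = 10, matching y values: none (0 points).
  x = 1: rhs = 18, matching y values: 8, 15 (2 points).
  x = 2: rhs = 9, matching y values: 3, 20 (2 points).
  x = 3: rhs = 12, matching y values: 9, 14 (2 points).
  x = 4: rhs = 10, matching y values: none (0 points).
  x = 5: rhs = 9, matching y values: 3, 20 (2 points).
  x = 6: rhs = 15, matching y values: none (0 points).
  x = 7: rhs = 11, matching y values: none (0 points).
  x = 8: rhs = 3, matching y values: 7, 16 (2 points).
  x = 9: rhs = 20, matching y values: none (0 points).
  x = 10: rhs = 22, matching y values: none (0 points).
  x = 11: rhs = 15, matching y values: none (0 points).
  x = 12: rhs = 5, matching y values: none (0 points).
  x = 13: rhs = 21, matching y values: none (0 points).
  x = 14: rhs = 0, matching y values: 0 (1 points).
  x = 15: rhs = 17, matching y values: none (0 points).
  x = 16: rhs = 9, matching y values: 3, 20 (2 points).
  x = 17: rhs = 5, matching y values: none (0 points).
  x = 18: rhs = 11, matching y values: none (0 points).
  x = 19: rhs = 10, matching y values: none (0 points).
  x = 20: rhs = 8, matching y values: 10, 13 (2 points).
  x = 21: rhs = 11, matching y values: none (0 points).
  x = 22: rhs = 2, matching y values: 5, 18 (2 points).
Total affine count: 17.
Full point count |E(F_23)| = 17 + 1 = 18.
Hasse bound: |18 − (23+1)| = |-6| = 6 ≤ 2√23 ≈ 9.5917 ✓.


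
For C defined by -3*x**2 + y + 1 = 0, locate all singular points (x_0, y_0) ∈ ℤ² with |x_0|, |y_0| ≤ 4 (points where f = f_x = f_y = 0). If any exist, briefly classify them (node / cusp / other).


No singular points in the scanned grid; C is smooth there.

Compute partial derivatives:
  f_x = -6*x.
  f_y = 1.
f_y = 1 is a nonzero constant, so f_y never vanishes: no point (x, y) can satisfy f = f_x = f_y = 0. In particular no (x, y) ∈ {−4, ..., 4}² is singular; the curve is smooth.


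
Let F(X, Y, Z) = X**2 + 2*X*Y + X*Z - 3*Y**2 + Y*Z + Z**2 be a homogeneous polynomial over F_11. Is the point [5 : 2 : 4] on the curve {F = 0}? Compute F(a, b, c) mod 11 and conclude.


F(5,2,4) ≡ 0 (mod 11); P is on the curve.

Evaluate F(5, 2, 4) term-by-term (mod 11).
  X**2 ↦ 1·25·1·1 = 25
  2*X*Y ↦ 2·5·2·1 = 20
  X*Z ↦ 1·5·1·4 = 20
  -3*Y**2 ↦ -3·1·4·1 = -12
  Y*Z ↦ 1·1·2·4 = 8
  Z**2 ↦ 1·1·1·16 = 16
Sum: F(5, 2, 4) = (25) + (20) + (20) + (-12) + (8) + (16) = 77.
Reducing mod 11: 77 ≡ 0 (mod 11).
Since F(a, b, c) ≡ 0 (mod 11), P lies on the curve.


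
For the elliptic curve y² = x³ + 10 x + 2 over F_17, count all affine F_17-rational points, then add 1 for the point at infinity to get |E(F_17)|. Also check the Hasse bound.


Affine points = {(0, 6), (0, 11), (1, 8), (1, 9), (2, 8), (2, 9), (3, 5), (3, 12), (4, 2), (4, 15), (8, 4), (8, 13), (11, 7), (11, 10), (13, 0), (14, 8), (14, 9), (15, 5), (15, 12), (16, 5), (16, 12)}; affine count = 21; |E(F_17)| = 22.

Discriminant check: Δ ∝ 4a³ + 27b² = 4·10³ + 27·2² = 4·1000 + 27·4 ≡ 11 (mod 17). Nonzero ⇒ E is nonsingular.
For each x ∈ F_17, compute rhs = x³ + 10·x + 2 mod 17, then count y ∈ F_17 with y² ≡ rhs.
  x = 0: rhs = 2, matching y values: 6, 11 (2 points).
  x = 1: rhs = 13, matching y values: 8, 9 (2 points).
  x = 2: rhs = 13, matching y values: 8, 9 (2 points).
  x = 3: rhs = 8, matching y values: 5, 12 (2 points).
  x = 4: rhs = 4, matching y values: 2, 15 (2 points).
  x = 5: rhs = 7, matching y values: none (0 points).
  x = 6: rhs = 6, matching y values: none (0 points).
  x = 7: rhs = 7, matching y values: none (0 points).
  x = 8: rhs = 16, matching y values: 4, 13 (2 points).
  x = 9: rhs = 5, matching y values: none (0 points).
  x = 10: rhs = 14, matching y values: none (0 points).
  x = 11: rhs = 15, matching y values: 7, 10 (2 points).
  x = 12: rhs = 14, matching y values: none (0 points).
  x = 13: rhs = 0, matching y values: 0 (1 points).
  x = 14: rhs = 13, matching y values: 8, 9 (2 points).
  x = 15: rhs = 8, matching y values: 5, 12 (2 points).
  x = 16: rhs = 8, matching y values: 5, 12 (2 points).
Total affine count: 21.
Full point count |E(F_17)| = 21 + 1 = 22.
Hasse bound: |22 − (17+1)| = |4| = 4 ≤ 2√17 ≈ 8.2462 ✓.


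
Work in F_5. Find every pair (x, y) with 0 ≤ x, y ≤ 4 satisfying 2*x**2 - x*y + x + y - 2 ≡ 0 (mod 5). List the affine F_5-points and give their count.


Affine F_5-points: {(0, 2), (2, 3), (3, 2), (4, 3)}; count = 4.

For each of the 25 pairs (x, y) ∈ F_5², evaluate f(x, y) mod 5. Record the zeros.
  x = 0: [0↦3, 1↦4, 2↦0, 3↦1, 4↦2]  zeros at y ∈ {2}
  x = 1: [0↦1, 1↦1, 2↦1, 3↦1, 4↦1]  zeros at y ∈ ∅
  x = 2: [0↦3, 1↦2, 2↦1, 3↦0, 4↦4]  zeros at y ∈ {3}
  x = 3: [0↦4, 1↦2, 2↦0, 3↦3, 4↦1]  zeros at y ∈ {2}
  x = 4: [0↦4, 1↦1, 2↦3, 3↦0, 4↦2]  zeros at y ∈ {3}
Collecting zeros: affine points = {(0, 2), (2, 3), (3, 2), (4, 3)}.
Total count |C(F_5)_aff| = 4.


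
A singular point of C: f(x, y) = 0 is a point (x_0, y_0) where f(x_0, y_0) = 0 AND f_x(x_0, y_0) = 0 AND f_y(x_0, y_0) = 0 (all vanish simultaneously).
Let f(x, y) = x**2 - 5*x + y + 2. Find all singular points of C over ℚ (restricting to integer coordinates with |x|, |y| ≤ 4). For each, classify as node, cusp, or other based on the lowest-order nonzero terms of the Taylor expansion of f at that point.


No singular points in the scanned grid; C is smooth there.

Compute partial derivatives:
  f_x = 2*x - 5.
  f_y = 1.
f_y = 1 is a nonzero constant, so f_y never vanishes: no point (x, y) can satisfy f = f_x = f_y = 0. In particular no (x, y) ∈ {−4, ..., 4}² is singular; the curve is smooth.


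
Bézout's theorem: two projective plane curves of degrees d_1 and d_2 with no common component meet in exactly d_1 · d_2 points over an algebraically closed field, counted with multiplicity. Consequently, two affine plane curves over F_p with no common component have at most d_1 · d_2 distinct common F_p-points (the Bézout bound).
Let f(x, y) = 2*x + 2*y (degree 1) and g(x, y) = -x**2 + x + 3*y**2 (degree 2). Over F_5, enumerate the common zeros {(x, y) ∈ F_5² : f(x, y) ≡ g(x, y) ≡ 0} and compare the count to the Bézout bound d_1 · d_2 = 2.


Common zeros: {(0, 0), (2, 3)}; count = 2; Bézout bound = 2.

deg(f) = 1, deg(g) = 2, so Bézout bound = 2.
Scan x ∈ F_5. For each x, list the y ∈ F_5 with f(x, y) ≡ 0 and those with g(x, y) ≡ 0 (mod 5); the common zeros in that column are the intersection.
  x = 0: f ≡ 0 at y ∈ {0}; g ≡ 0 at y ∈ {0}; common: {0}.
  x = 1: f ≡ 0 at y ∈ {4}; g ≡ 0 at y ∈ {0}; common: ∅.
  x = 2: f ≡ 0 at y ∈ {3}; g ≡ 0 at y ∈ {2, 3}; common: {3}.
  x = 3: f ≡ 0 at y ∈ {2}; g ≡ 0 at y ∈ ∅; common: ∅.
  x = 4: f ≡ 0 at y ∈ {1}; g ≡ 0 at y ∈ {2, 3}; common: ∅.
Collecting: common zeros = {(0, 0), (2, 3)}, so the count is 2.
Comparison with the Bézout bound: 2 ≤ 2 = deg(f)·deg(g), as expected for curves with no common component (the bound is attained).


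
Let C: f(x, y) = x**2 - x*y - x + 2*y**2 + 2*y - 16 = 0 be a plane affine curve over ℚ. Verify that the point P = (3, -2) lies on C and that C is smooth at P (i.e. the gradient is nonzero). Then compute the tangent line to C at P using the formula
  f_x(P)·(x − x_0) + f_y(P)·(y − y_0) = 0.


Tangent line at P: 7*x - 9*y - 39 = 0.

Step 1: f(3, -2) = 0, so P lies on C.
Step 2: partial derivatives
  f_x(x, y) = 2*x - y - 1, f_y(x, y) = -x + 4*y + 2.
  f_x(P) = 7, f_y(P) = -9 (gradient nonzero, so P is smooth).
Step 3: tangent line at P: 7·(x − 3) + -9·(y − -2) = 0.
Expanding: 7*x - 9*y - 39 = 0.


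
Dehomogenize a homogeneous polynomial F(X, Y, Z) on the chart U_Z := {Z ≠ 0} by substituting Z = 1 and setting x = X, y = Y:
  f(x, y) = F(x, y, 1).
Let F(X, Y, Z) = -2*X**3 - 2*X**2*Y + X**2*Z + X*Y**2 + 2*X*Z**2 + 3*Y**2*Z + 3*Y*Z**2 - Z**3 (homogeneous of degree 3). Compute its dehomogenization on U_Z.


f(x, y) = -2*x**3 - 2*x**2*y + x**2 + x*y**2 + 2*x + 3*y**2 + 3*y - 1

On U_Z we set Z = 1. Each monomial c·X^i·Y^j·Z^k in F becomes c·x^i·y^j·1^k = c·x^i·y^j.
Substituting Z = 1: F(X, Y, 1) = -2*x**3 - 2*x**2*y + x**2 + x*y**2 + 2*x + 3*y**2 + 3*y - 1.
Note: deg(f) ≤ deg(F) = 3; strict inequality happens when F is divisible by Z (lost terms).


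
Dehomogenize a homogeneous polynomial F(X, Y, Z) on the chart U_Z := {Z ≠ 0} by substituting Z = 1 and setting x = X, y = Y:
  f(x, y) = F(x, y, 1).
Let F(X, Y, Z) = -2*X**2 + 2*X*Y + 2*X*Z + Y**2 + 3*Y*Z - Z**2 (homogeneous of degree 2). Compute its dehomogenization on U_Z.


f(x, y) = -2*x**2 + 2*x*y + 2*x + y**2 + 3*y - 1

On U_Z we set Z = 1. Each monomial c·X^i·Y^j·Z^k in F becomes c·x^i·y^j·1^k = c·x^i·y^j.
Substituting Z = 1: F(X, Y, 1) = -2*x**2 + 2*x*y + 2*x + y**2 + 3*y - 1.
Note: deg(f) ≤ deg(F) = 2; strict inequality happens when F is divisible by Z (lost terms).


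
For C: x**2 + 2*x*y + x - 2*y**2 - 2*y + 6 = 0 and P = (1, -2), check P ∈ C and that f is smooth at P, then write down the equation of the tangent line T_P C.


Tangent line at P: -x + 8*y + 17 = 0.

Step 1: f(1, -2) = 0, so P lies on C.
Step 2: partial derivatives
  f_x(x, y) = 2*x + 2*y + 1, f_y(x, y) = 2*x - 4*y - 2.
  f_x(P) = -1, f_y(P) = 8 (gradient nonzero, so P is smooth).
Step 3: tangent line at P: -1·(x − 1) + 8·(y − -2) = 0.
Expanding: -x + 8*y + 17 = 0.


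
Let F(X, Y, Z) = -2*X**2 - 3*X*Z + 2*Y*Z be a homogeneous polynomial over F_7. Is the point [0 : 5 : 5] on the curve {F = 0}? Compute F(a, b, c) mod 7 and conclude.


F(0,5,5) ≡ 1 (mod 7); P is NOT on the curve.

Evaluate F(0, 5, 5) term-by-term (mod 7).
  -2*X**2 ↦ -2·0·1·1 = 0
  -3*X*Z ↦ -3·0·1·5 = 0
  2*Y*Z ↦ 2·1·5·5 = 50
Sum: F(0, 5, 5) = (0) + (0) + (50) = 50.
Reducing mod 7: 50 ≡ 1 (mod 7).
Since F(a, b, c) ≡ 1 ≠ 0 (mod 7), P does NOT lie on the curve.


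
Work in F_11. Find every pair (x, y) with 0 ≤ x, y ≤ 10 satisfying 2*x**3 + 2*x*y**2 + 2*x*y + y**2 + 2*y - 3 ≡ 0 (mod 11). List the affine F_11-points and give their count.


Affine F_11-points: {(0, 1), (0, 8), (3, 1), (4, 8), (5, 6), (6, 0), (6, 4), (7, 8), (7, 10), (8, 1), (8, 7)}; count = 11.

For each of the 121 pairs (x, y) ∈ F_11², evaluate f(x, y) mod 11. Record the zeros.
  x = 0: [0↦8, 1↦0, 2↦5, 3↦1, 4↦10, 5↦10, 6↦1, 7↦5, 8↦0, 9↦8, 10↦7]  zeros at y ∈ {1, 8}
  x = 1: [0↦10, 1↦6, 2↦8, 3↦5, 4↦8, 5↦6, 6↦10, 7↦9, 8↦3, 9↦3, 10↦9]  zeros at y ∈ ∅
  x = 2: [0↦2, 1↦2, 2↦1, 3↦10, 4↦7, 5↦3, 6↦9, 7↦3, 8↦7, 9↦10, 10↦1]  zeros at y ∈ ∅
  x = 3: [0↦7, 1↦0, 2↦7, 3↦6, 4↦8, 5↦2, 6↦10, 7↦10, 8↦2, 9↦8, 10↦6]  zeros at y ∈ {1}
  x = 4: [0↦4, 1↦1, 2↦5, 3↦5, 4↦1, 5↦4, 6↦3, 7↦9, 8↦0, 9↦9, 10↦3]  zeros at y ∈ {8}
  x = 5: [0↦5, 1↦6, 2↦7, 3↦8, 4↦9, 5↦10, 6↦0, 7↦1, 8↦2, 9↦3, 10↦4]  zeros at y ∈ {6}
  x = 6: [0↦0, 1↦5, 2↦3, 3↦5, 4↦0, 5↦10, 6↦2, 7↦9, 8↦9, 9↦2, 10↦10]  zeros at y ∈ {0, 4}
  x = 7: [0↦1, 1↦10, 2↦5, 3↦8, 4↦8, 5↦5, 6↦10, 7↦1, 8↦0, 9↦7, 10↦0]  zeros at y ∈ {8, 10}
  x = 8: [0↦9, 1↦0, 2↦3, 3↦7, 4↦1, 5↦7, 6↦3, 7↦0, 8↦9, 9↦8, 10↦8]  zeros at y ∈ {1, 7}
  x = 9: [0↦3, 1↦9, 2↦9, 3↦3, 4↦2, 5↦6, 6↦4, 7↦7, 8↦4, 9↦6, 10↦2]  zeros at y ∈ ∅
  x = 10: [0↦6, 1↦5, 2↦2, 3↦8, 4↦1, 5↦3, 6↦3, 7↦1, 8↦8, 9↦2, 10↦5]  zeros at y ∈ ∅
Collecting zeros: affine points = {(0, 1), (0, 8), (3, 1), (4, 8), (5, 6), (6, 0), (6, 4), (7, 8), (7, 10), (8, 1), (8, 7)}.
Total count |C(F_11)_aff| = 11.


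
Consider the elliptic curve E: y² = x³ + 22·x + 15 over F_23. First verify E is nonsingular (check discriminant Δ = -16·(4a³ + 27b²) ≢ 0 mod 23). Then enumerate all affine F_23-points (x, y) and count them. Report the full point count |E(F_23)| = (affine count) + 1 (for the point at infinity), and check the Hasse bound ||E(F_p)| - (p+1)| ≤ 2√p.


Affine points = {(3, 4), (3, 19), (4, 11), (4, 12), (6, 8), (6, 15), (7, 11), (7, 12), (8, 6), (8, 17), (10, 4), (10, 19), (11, 1), (11, 22), (12, 11), (12, 12), (14, 10), (14, 13), (16, 1), (16, 22), (17, 9), (17, 14), (19, 1), (19, 22), (21, 3), (21, 20)}; affine count = 26; |E(F_23)| = 27.

Discriminant check: Δ ∝ 4a³ + 27b² = 4·22³ + 27·15² = 4·10648 + 27·225 ≡ 22 (mod 23). Nonzero ⇒ E is nonsingular.
For each x ∈ F_23, compute rhs = x³ + 22·x + 15 mod 23, then count y ∈ F_23 with y² ≡ rhs.
  x = 0: rhs = 15, matching y values: none (0 points).
  x = 1: rhs = 15, matching y values: none (0 points).
  x = 2: rhs = 21, matching y values: none (0 points).
  x = 3: rhs = 16, matching y values: 4, 19 (2 points).
  x = 4: rhs = 6, matching y values: 11, 12 (2 points).
  x = 5: rhs = 20, matching y values: none (0 points).
  x = 6: rhs = 18, matching y values: 8, 15 (2 points).
  x = 7: rhs = 6, matching y values: 11, 12 (2 points).
  x = 8: rhs = 13, matching y values: 6, 17 (2 points).
  x = 9: rhs = 22, matching y values: none (0 points).
  x = 10: rhs = 16, matching y values: 4, 19 (2 points).
  x = 11: rhs = 1, matching y values: 1, 22 (2 points).
  x = 12: rhs = 6, matching y values: 11, 12 (2 points).
  x = 13: rhs = 14, matching y values: none (0 points).
  x = 14: rhs = 8, matching y values: 10, 13 (2 points).
  x = 15: rhs = 17, matching y values: none (0 points).
  x = 16: rhs = 1, matching y values: 1, 22 (2 points).
  x = 17: rhs = 12, matching y values: 9, 14 (2 points).
  x = 18: rhs = 10, matching y values: none (0 points).
  x = 19: rhs = 1, matching y values: 1, 22 (2 points).
  x = 20: rhs = 14, matching y values: none (0 points).
  x = 21: rhs = 9, matching y values: 3, 20 (2 points).
  x = 22: rhs = 15, matching y values: none (0 points).
Total affine count: 26.
Full point count |E(F_23)| = 26 + 1 = 27.
Hasse bound: |27 − (23+1)| = |3| = 3 ≤ 2√23 ≈ 9.5917 ✓.


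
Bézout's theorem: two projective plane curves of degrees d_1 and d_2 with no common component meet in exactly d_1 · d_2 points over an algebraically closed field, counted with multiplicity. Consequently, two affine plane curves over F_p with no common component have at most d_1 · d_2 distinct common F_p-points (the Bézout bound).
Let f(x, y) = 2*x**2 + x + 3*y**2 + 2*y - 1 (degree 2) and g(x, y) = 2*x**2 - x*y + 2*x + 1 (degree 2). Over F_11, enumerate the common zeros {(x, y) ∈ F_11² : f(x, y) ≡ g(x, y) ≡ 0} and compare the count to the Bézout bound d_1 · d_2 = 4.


Common zeros: {(5, 10)}; count = 1; Bézout bound = 4.

deg(f) = 2, deg(g) = 2, so Bézout bound = 4.
Scan x ∈ F_11. For each x, list the y ∈ F_11 with f(x, y) ≡ 0 and those with g(x, y) ≡ 0 (mod 11); the common zeros in that column are the intersection.
  x = 0: f ≡ 0 at y ∈ {4, 10}; g ≡ 0 at y ∈ ∅; common: ∅.
  x = 1: f ≡ 0 at y ∈ ∅; g ≡ 0 at y ∈ {5}; common: ∅.
  x = 2: f ≡ 0 at y ∈ ∅; g ≡ 0 at y ∈ {1}; common: ∅.
  x = 3: f ≡ 0 at y ∈ ∅; g ≡ 0 at y ∈ {1}; common: ∅.
  x = 4: f ≡ 0 at y ∈ ∅; g ≡ 0 at y ∈ {2}; common: ∅.
  x = 5: f ≡ 0 at y ∈ {4, 10}; g ≡ 0 at y ∈ {10}; common: {10}.
  x = 6: f ≡ 0 at y ∈ {0, 3}; g ≡ 0 at y ∈ {5}; common: ∅.
  x = 7: f ≡ 0 at y ∈ ∅; g ≡ 0 at y ∈ {2}; common: ∅.
  x = 8: f ≡ 0 at y ∈ {5, 9}; g ≡ 0 at y ∈ {3}; common: ∅.
  x = 9: f ≡ 0 at y ∈ ∅; g ≡ 0 at y ∈ {3}; common: ∅.
  x = 10: f ≡ 0 at y ∈ {0, 3}; g ≡ 0 at y ∈ {10}; common: ∅.
Collecting: common zeros = {(5, 10)}, so the count is 1.
Comparison with the Bézout bound: 1 ≤ 4 = deg(f)·deg(g), as expected for curves with no common component (the affine F_11-count falls short of the bound because intersections may lie at infinity, over extension fields, or carry multiplicity).


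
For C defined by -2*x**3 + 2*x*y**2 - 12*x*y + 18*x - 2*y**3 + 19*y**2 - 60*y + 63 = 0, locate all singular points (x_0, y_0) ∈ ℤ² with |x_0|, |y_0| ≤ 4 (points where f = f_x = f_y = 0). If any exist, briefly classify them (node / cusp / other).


Singular points: {(0, 3)}; classification: cusp.

Compute partial derivatives:
  f_x = -6*x**2 + 2*y**2 - 12*y + 18.
  f_y = 4*x*y - 12*x - 6*y**2 + 38*y - 60.
Scan x_0 ∈ {−4, ..., 4}. For each x_0, f_y(x_0, y) is a polynomial in y; find its integer roots y ∈ {−4, ..., 4}, then test f_x and f at those candidates.
  x = -4: f_y(-4, y) = -6*y**2 + 22*y - 12; vanishes at y ∈ {3}. (-4, 3): f_x = -96 ≠ 0.
  x = -3: f_y(-3, y) = -6*y**2 + 26*y - 24; vanishes at y ∈ {3}. (-3, 3): f_x = -54 ≠ 0.
  x = -2: f_y(-2, y) = -6*y**2 + 30*y - 36; vanishes at y ∈ {2, 3}. (-2, 2): f_x = -22 ≠ 0; (-2, 3): f_x = -24 ≠ 0.
  x = -1: f_y(-1, y) = -6*y**2 + 34*y - 48; vanishes at y ∈ {3}. (-1, 3): f_x = -6 ≠ 0.
  x = 0: f_y(0, y) = -6*y**2 + 38*y - 60; vanishes at y ∈ {3}. (0, 3): f_x = 0, f = 0 — SINGULAR.
  x = 1: f_y(1, y) = -6*y**2 + 42*y - 72; vanishes at y ∈ {3, 4}. (1, 3): f_x = -6 ≠ 0; (1, 4): f_x = -4 ≠ 0.
  x = 2: f_y(2, y) = -6*y**2 + 46*y - 84; vanishes at y ∈ {3}. (2, 3): f_x = -24 ≠ 0.
  x = 3: f_y(3, y) = -6*y**2 + 50*y - 96; vanishes at y ∈ {3}. (3, 3): f_x = -54 ≠ 0.
  x = 4: f_y(4, y) = -6*y**2 + 54*y - 108; vanishes at y ∈ {3}. (4, 3): f_x = -96 ≠ 0.
Only singular point on the grid: (0, 3).
Classify: substitute x = 0 + u, y = 3 + v and expand: f = -2*u**3 + 2*u*v**2 - 2*v**3 + v**2.
No constant or linear terms (consistent with a singular point). Quadratic part: v**2. Cubic part: -2*u**3 + 2*u*v**2 - 2*v**3.
The quadratic part v**2 is a perfect square, so there is a single (double) tangent line v = 0, i.e. y = 3. Restricting the cubic part to that line (v = 0) leaves -2*u**3 ≠ 0, so f is not divisible by v and the branch is v² ≈ 2*u**3 to lowest order — this is a cusp.
Classification: cusp.


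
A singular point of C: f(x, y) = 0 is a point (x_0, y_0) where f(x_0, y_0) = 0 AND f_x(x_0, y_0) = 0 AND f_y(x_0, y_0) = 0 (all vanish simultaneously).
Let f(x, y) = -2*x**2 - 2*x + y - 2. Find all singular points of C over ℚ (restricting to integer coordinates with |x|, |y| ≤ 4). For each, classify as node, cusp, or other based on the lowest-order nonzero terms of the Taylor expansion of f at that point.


No singular points in the scanned grid; C is smooth there.

Compute partial derivatives:
  f_x = -4*x - 2.
  f_y = 1.
f_y = 1 is a nonzero constant, so f_y never vanishes: no point (x, y) can satisfy f = f_x = f_y = 0. In particular no (x, y) ∈ {−4, ..., 4}² is singular; the curve is smooth.


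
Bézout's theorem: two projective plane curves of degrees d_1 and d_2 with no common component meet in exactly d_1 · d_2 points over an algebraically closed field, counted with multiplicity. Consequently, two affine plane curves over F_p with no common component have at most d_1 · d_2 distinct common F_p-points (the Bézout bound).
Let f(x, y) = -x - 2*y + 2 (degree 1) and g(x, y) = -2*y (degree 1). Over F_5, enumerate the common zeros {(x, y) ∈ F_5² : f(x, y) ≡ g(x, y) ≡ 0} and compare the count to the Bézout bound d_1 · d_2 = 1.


Common zeros: {(2, 0)}; count = 1; Bézout bound = 1.

deg(f) = 1, deg(g) = 1, so Bézout bound = 1.
Scan x ∈ F_5. For each x, list the y ∈ F_5 with f(x, y) ≡ 0 and those with g(x, y) ≡ 0 (mod 5); the common zeros in that column are the intersection.
  x = 0: f ≡ 0 at y ∈ {1}; g ≡ 0 at y ∈ {0}; common: ∅.
  x = 1: f ≡ 0 at y ∈ {3}; g ≡ 0 at y ∈ {0}; common: ∅.
  x = 2: f ≡ 0 at y ∈ {0}; g ≡ 0 at y ∈ {0}; common: {0}.
  x = 3: f ≡ 0 at y ∈ {2}; g ≡ 0 at y ∈ {0}; common: ∅.
  x = 4: f ≡ 0 at y ∈ {4}; g ≡ 0 at y ∈ {0}; common: ∅.
Collecting: common zeros = {(2, 0)}, so the count is 1.
Comparison with the Bézout bound: 1 ≤ 1 = deg(f)·deg(g), as expected for curves with no common component (the bound is attained).


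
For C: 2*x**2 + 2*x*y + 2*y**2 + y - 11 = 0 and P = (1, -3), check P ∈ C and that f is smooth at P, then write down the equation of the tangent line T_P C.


Tangent line at P: -2*x - 9*y - 25 = 0.

Step 1: f(1, -3) = 0, so P lies on C.
Step 2: partial derivatives
  f_x(x, y) = 4*x + 2*y, f_y(x, y) = 2*x + 4*y + 1.
  f_x(P) = -2, f_y(P) = -9 (gradient nonzero, so P is smooth).
Step 3: tangent line at P: -2·(x − 1) + -9·(y − -3) = 0.
Expanding: -2*x - 9*y - 25 = 0.


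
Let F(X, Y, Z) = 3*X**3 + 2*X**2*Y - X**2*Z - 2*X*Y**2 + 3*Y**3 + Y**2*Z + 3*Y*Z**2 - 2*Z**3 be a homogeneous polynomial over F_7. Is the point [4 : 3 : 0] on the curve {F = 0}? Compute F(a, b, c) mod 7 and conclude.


F(4,3,0) ≡ 3 (mod 7); P is NOT on the curve.

Evaluate F(4, 3, 0) term-by-term (mod 7).
  3*X**3 ↦ 3·64·1·1 = 192
  2*X**2*Y ↦ 2·16·3·1 = 96
  -X**2*Z ↦ -1·16·1·0 = 0
  -2*X*Y**2 ↦ -2·4·9·1 = -72
  3*Y**3 ↦ 3·1·27·1 = 81
  Y**2*Z ↦ 1·1·9·0 = 0
  3*Y*Z**2 ↦ 3·1·3·0 = 0
  -2*Z**3 ↦ -2·1·1·0 = 0
Sum: F(4, 3, 0) = (192) + (96) + (0) + (-72) + (81) + (0) + (0) + (0) = 297.
Reducing mod 7: 297 ≡ 3 (mod 7).
Since F(a, b, c) ≡ 3 ≠ 0 (mod 7), P does NOT lie on the curve.


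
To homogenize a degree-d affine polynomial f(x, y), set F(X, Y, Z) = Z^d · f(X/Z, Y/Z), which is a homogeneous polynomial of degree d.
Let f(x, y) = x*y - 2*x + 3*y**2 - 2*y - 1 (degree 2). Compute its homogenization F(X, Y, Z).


F(X, Y, Z) = X*Y - 2*X*Z + 3*Y**2 - 2*Y*Z - Z**2

deg(f) = 2.
Substitute x = X/Z, y = Y/Z into f, then multiply by Z^2.
  monomial 1·x^1·y^1 ↦ 1·X^1·Y^1·Z^0.
  monomial -2·x^1·y^0 ↦ -2·X^1·Y^0·Z^1.
  monomial 3·x^0·y^2 ↦ 3·X^0·Y^2·Z^0.
  monomial -2·x^0·y^1 ↦ -2·X^0·Y^1·Z^1.
  monomial -1·x^0·y^0 ↦ -1·X^0·Y^0·Z^2.
Collecting: F(X, Y, Z) = X*Y - 2*X*Z + 3*Y**2 - 2*Y*Z - Z**2.


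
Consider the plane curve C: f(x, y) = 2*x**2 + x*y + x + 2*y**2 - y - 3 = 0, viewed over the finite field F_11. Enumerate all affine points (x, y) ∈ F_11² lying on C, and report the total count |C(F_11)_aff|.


Affine F_11-points: {(0, 7), (0, 10), (1, 0), (2, 8), (3, 1), (3, 9), (4, 0), (4, 4), (7, 1), (7, 7), (10, 4), (10, 8)}; count = 12.

For each of the 121 pairs (x, y) ∈ F_11², evaluate f(x, y) mod 11. Record the zeros.
  x = 0: [0↦8, 1↦9, 2↦3, 3↦1, 4↦3, 5↦9, 6↦8, 7↦0, 8↦7, 9↦7, 10↦0]  zeros at y ∈ {7, 10}
  x = 1: [0↦0, 1↦2, 2↦8, 3↦7, 4↦10, 5↦6, 6↦6, 7↦10, 8↦7, 9↦8, 10↦2]  zeros at y ∈ {0}
  x = 2: [0↦7, 1↦10, 2↦6, 3↦6, 4↦10, 5↦7, 6↦8, 7↦2, 8↦0, 9↦2, 10↦8]  zeros at y ∈ {8}
  x = 3: [0↦7, 1↦0, 2↦8, 3↦9, 4↦3, 5↦1, 6↦3, 7↦9, 8↦8, 9↦0, 10↦7]  zeros at y ∈ {1, 9}
  x = 4: [0↦0, 1↦5, 2↦3, 3↦5, 4↦0, 5↦10, 6↦2, 7↦9, 8↦9, 9↦2, 10↦10]  zeros at y ∈ {0, 4}
  x = 5: [0↦8, 1↦3, 2↦2, 3↦5, 4↦1, 5↦1, 6↦5, 7↦2, 8↦3, 9↦8, 10↦6]  zeros at y ∈ ∅
  x = 6: [0↦9, 1↦5, 2↦5, 3↦9, 4↦6, 5↦7, 6↦1, 7↦10, 8↦1, 9↦7, 10↦6]  zeros at y ∈ ∅
  x = 7: [0↦3, 1↦0, 2↦1, 3↦6, 4↦4, 5↦6, 6↦1, 7↦0, 8↦3, 9↦10, 10↦10]  zeros at y ∈ {1, 7}
  x = 8: [0↦1, 1↦10, 2↦1, 3↦7, 4↦6, 5↦9, 6↦5, 7↦5, 8↦9, 9↦6, 10↦7]  zeros at y ∈ ∅
  x = 9: [0↦3, 1↦2, 2↦5, 3↦1, 4↦1, 5↦5, 6↦2, 7↦3, 8↦8, 9↦6, 10↦8]  zeros at y ∈ ∅
  x = 10: [0↦9, 1↦9, 2↦2, 3↦10, 4↦0, 5↦5, 6↦3, 7↦5, 8↦0, 9↦10, 10↦2]  zeros at y ∈ {4, 8}
Collecting zeros: affine points = {(0, 7), (0, 10), (1, 0), (2, 8), (3, 1), (3, 9), (4, 0), (4, 4), (7, 1), (7, 7), (10, 4), (10, 8)}.
Total count |C(F_11)_aff| = 12.


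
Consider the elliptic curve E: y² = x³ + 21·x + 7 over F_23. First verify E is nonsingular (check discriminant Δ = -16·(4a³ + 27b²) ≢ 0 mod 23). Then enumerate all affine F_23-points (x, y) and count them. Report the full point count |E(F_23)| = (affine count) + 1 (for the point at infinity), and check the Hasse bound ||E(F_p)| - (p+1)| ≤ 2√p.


Affine points = {(1, 11), (1, 12), (6, 2), (6, 21), (12, 3), (12, 20), (13, 4), (13, 19), (14, 3), (14, 20), (16, 0), (20, 3), (20, 20), (21, 7), (21, 16), (22, 10), (22, 13)}; affine count = 17; |E(F_23)| = 18.

Discriminant check: Δ ∝ 4a³ + 27b² = 4·21³ + 27·7² = 4·9261 + 27·49 ≡ 3 (mod 23). Nonzero ⇒ E is nonsingular.
For each x ∈ F_23, compute rhs = x³ + 21·x + 7 mod 23, then count y ∈ F_23 with y² ≡ rhs.
  x = 0: rhs = 7, matching y values: none (0 points).
  x = 1: rhs = 6, matching y values: 11, 12 (2 points).
  x = 2: rhs = 11, matching y values: none (0 points).
  x = 3: rhs = 5, matching y values: none (0 points).
  x = 4: rhs = 17, matching y values: none (0 points).
  x = 5: rhs = 7, matching y values: none (0 points).
  x = 6: rhs = 4, matching y values: 2, 21 (2 points).
  x = 7: rhs = 14, matching y values: none (0 points).
  x = 8: rhs = 20, matching y values: none (0 points).
  x = 9: rhs = 5, matching y values: none (0 points).
  x = 10: rhs = 21, matching y values: none (0 points).
  x = 11: rhs = 5, matching y values: none (0 points).
  x = 12: rhs = 9, matching y values: 3, 20 (2 points).
  x = 13: rhs = 16, matching y values: 4, 19 (2 points).
  x = 14: rhs = 9, matching y values: 3, 20 (2 points).
  x = 15: rhs = 17, matching y values: none (0 points).
  x = 16: rhs = 0, matching y values: 0 (1 points).
  x = 17: rhs = 10, matching y values: none (0 points).
  x = 18: rhs = 7, matching y values: none (0 points).
  x = 19: rhs = 20, matching y values: none (0 points).
  x = 20: rhs = 9, matching y values: 3, 20 (2 points).
  x = 21: rhs = 3, matching y values: 7, 16 (2 points).
  x = 22: rhs = 8, matching y values: 10, 13 (2 points).
Total affine count: 17.
Full point count |E(F_23)| = 17 + 1 = 18.
Hasse bound: |18 − (23+1)| = |-6| = 6 ≤ 2√23 ≈ 9.5917 ✓.


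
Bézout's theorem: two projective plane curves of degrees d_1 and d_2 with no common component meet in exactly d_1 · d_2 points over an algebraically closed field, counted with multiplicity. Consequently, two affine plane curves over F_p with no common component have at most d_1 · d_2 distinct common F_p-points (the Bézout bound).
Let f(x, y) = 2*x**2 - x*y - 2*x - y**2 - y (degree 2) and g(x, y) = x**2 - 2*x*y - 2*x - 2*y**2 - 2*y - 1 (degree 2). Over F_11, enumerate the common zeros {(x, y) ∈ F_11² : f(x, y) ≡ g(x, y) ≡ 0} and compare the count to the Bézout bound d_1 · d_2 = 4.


Common zeros: {(3, 2), (3, 5), (5, 1), (5, 4)}; count = 4; Bézout bound = 4.

deg(f) = 2, deg(g) = 2, so Bézout bound = 4.
Scan x ∈ F_11. For each x, list the y ∈ F_11 with f(x, y) ≡ 0 and those with g(x, y) ≡ 0 (mod 11); the common zeros in that column are the intersection.
  x = 0: f ≡ 0 at y ∈ {0, 10}; g ≡ 0 at y ∈ ∅; common: ∅.
  x = 1: f ≡ 0 at y ∈ {0, 9}; g ≡ 0 at y ∈ {10}; common: ∅.
  x = 2: f ≡ 0 at y ∈ {1, 7}; g ≡ 0 at y ∈ ∅; common: ∅.
  x = 3: f ≡ 0 at y ∈ {2, 5}; g ≡ 0 at y ∈ {2, 5}; common: {2, 5}.
  x = 4: f ≡ 0 at y ∈ {3}; g ≡ 0 at y ∈ ∅; common: ∅.
  x = 5: f ≡ 0 at y ∈ {1, 4}; g ≡ 0 at y ∈ {1, 4}; common: {1, 4}.
  x = 6: f ≡ 0 at y ∈ {5, 10}; g ≡ 0 at y ∈ ∅; common: ∅.
  x = 7: f ≡ 0 at y ∈ {6, 8}; g ≡ 0 at y ∈ {7}; common: ∅.
  x = 8: f ≡ 0 at y ∈ {6, 7}; g ≡ 0 at y ∈ ∅; common: ∅.
  x = 9: f ≡ 0 at y ∈ {4, 8}; g ≡ 0 at y ∈ {5, 7}; common: ∅.
  x = 10: f ≡ 0 at y ∈ {2, 9}; g ≡ 0 at y ∈ {1, 10}; common: ∅.
Collecting: common zeros = {(3, 2), (3, 5), (5, 1), (5, 4)}, so the count is 4.
Comparison with the Bézout bound: 4 ≤ 4 = deg(f)·deg(g), as expected for curves with no common component (the bound is attained).


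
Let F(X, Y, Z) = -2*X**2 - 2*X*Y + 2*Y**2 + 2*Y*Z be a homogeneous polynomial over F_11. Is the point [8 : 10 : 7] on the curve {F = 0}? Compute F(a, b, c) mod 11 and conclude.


F(8,10,7) ≡ 8 (mod 11); P is NOT on the curve.

Evaluate F(8, 10, 7) term-by-term (mod 11).
  -2*X**2 ↦ -2·64·1·1 = -128
  -2*X*Y ↦ -2·8·10·1 = -160
  2*Y**2 ↦ 2·1·100·1 = 200
  2*Y*Z ↦ 2·1·10·7 = 140
Sum: F(8, 10, 7) = (-128) + (-160) + (200) + (140) = 52.
Reducing mod 11: 52 ≡ 8 (mod 11).
Since F(a, b, c) ≡ 8 ≠ 0 (mod 11), P does NOT lie on the curve.


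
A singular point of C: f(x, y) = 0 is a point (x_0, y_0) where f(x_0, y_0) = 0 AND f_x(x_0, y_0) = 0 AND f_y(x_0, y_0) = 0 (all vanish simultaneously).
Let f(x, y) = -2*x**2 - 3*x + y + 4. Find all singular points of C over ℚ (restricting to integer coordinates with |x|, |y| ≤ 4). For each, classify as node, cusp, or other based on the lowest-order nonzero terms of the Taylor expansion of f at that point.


No singular points in the scanned grid; C is smooth there.

Compute partial derivatives:
  f_x = -4*x - 3.
  f_y = 1.
f_y = 1 is a nonzero constant, so f_y never vanishes: no point (x, y) can satisfy f = f_x = f_y = 0. In particular no (x, y) ∈ {−4, ..., 4}² is singular; the curve is smooth.
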